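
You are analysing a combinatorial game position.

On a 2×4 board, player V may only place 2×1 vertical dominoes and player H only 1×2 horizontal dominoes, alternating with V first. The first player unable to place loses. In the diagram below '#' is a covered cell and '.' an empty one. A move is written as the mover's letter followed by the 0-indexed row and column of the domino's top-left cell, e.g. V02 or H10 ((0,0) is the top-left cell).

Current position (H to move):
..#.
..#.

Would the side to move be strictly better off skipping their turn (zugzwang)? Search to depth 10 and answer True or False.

[..#./..#.] H move#1: H00:+1/###./..#.*, H10:+1/..#./###.
[###./..#.] V move#2: V03:-1/####/..##*
[####/..##] H move#3: H10:+1/####/####*
[####/####] end (terminal -1, V#4); searched ..#./..#. to 10
pass branch (V moves first from the same position):
  | [..#./..#.] V move#1: V00:+1/#.#./#.#.*, V01:+1/.##./.##., V03:-1/..##/..##
  | [#.#./#.#.] end (terminal -1, H#2); searched ..#./..#. to 10
H moving scores +1; H passing scores -1

zugzwang(..#./..#., H) = False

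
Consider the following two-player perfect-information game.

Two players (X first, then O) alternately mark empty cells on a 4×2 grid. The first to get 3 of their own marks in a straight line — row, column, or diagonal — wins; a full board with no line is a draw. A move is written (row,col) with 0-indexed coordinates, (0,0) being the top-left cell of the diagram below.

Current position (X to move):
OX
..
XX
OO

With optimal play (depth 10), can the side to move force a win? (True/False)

p1 X@[OX/../XX/OO]: (1,0)[OX/X./XX/OO]+0 (1,1)[OX/.X/XX/OO]+1*
p2 O@[OX/.X/XX/OO] terminal -1; root [OX/../XX/OO] d10

X winning at [OX/../XX/OO]: True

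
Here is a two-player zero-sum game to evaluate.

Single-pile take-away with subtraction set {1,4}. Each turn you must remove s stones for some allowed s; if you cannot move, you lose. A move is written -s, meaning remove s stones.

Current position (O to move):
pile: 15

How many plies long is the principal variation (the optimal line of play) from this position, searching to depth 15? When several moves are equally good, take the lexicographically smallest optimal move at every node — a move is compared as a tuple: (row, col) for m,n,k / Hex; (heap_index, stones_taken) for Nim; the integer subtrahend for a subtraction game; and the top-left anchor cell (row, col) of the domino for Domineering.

PV length from [15]: 6 plies

[15] O move#1: -1:-1/14*, -4:-1/11
[14] X move#2: -1:-1/13, -4:+1/10*
[10] O move#3: -1:-1/9*, -4:-1/6
[9] X move#4: -1:-1/8, -4:+1/5*
[5] O move#5: -1:-1/4*, -4:-1/1
[4] X move#6: -1:-1/3, -4:+1/0*
[0] end (terminal -1, O#7); searched 15 to 15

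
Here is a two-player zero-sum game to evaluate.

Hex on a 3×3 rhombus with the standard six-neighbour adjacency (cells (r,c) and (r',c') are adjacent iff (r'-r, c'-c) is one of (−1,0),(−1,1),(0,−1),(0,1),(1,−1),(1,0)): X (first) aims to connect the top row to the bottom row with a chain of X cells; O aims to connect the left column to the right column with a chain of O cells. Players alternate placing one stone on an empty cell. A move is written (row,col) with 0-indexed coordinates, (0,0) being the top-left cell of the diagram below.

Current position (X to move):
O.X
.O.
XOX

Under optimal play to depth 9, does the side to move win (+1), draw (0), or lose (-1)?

p1 X@[O.X/.O./XOX]: (0,1)[OXX/.O./XOX]+1* (1,0)[O.X/XO./XOX]+1 (1,2)[O.X/.OX/XOX]+1
p2 O@[OXX/.O./XOX]: (1,0)[OXX/OO./XOX]-1* (1,2)[OXX/.OO/XOX]-1
p3 X@[OXX/OO./XOX]: (1,2)[OXX/OOX/XOX]+1*
p4 O@[OXX/OOX/XOX] terminal -1; root [O.X/.O./XOX] d9

value(O.X/.O./XOX, X) = +1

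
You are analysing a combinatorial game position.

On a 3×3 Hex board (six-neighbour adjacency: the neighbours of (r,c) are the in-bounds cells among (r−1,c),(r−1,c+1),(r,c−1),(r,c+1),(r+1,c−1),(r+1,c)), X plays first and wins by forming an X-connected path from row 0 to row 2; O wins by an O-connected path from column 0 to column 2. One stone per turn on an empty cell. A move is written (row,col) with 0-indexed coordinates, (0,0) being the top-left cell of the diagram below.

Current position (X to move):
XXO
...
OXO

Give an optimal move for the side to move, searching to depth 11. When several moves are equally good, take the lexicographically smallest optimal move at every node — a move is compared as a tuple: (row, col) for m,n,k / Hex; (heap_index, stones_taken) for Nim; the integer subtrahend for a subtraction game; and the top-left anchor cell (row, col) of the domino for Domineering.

p1 X@[XXO/.../OXO]: (1,0)[XXO/X../OXO]-1 (1,1)[XXO/.X./OXO]+1* (1,2)[XXO/..X/OXO]-1
p2 O@[XXO/.X./OXO] terminal -1; root [XXO/.../OXO] d11

X's best at [XXO/.../OXO]: (1,1)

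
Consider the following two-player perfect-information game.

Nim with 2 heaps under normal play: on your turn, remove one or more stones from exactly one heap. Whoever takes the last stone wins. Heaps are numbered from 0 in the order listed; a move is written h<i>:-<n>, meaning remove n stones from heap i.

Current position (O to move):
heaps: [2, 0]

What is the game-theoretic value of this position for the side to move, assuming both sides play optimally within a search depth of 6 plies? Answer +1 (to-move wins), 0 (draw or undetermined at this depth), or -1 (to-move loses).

ply 1, O at (2,0) | h0:-1=-1→(1,0); h0:-2=+1→(0,0)*
ply 2: (0,0) is terminal -1 (X); from (2,0) depth 6

value((2,0), O) = +1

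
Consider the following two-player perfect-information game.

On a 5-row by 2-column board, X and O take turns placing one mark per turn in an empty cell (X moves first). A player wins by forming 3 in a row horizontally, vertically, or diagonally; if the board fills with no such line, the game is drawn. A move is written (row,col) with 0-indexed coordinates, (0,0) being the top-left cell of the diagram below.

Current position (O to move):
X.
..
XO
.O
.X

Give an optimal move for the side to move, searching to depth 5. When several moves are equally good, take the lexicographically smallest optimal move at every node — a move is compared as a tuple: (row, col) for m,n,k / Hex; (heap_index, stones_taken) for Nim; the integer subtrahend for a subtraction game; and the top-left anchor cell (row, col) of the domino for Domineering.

O's best at [X./../XO/.O/.X]: (1,1)

p1 O@[X./../XO/.O/.X]: (0,1)[XO/../XO/.O/.X]-1 (1,0)[X./O./XO/.O/.X]+0 (1,1)[X./.O/XO/.O/.X]+1* (3,0)[X./../XO/OO/.X]-1 (4,0)[X./../XO/.O/OX]-1
p2 X@[X./.O/XO/.O/.X] terminal -1; root [X./../XO/.O/.X] d5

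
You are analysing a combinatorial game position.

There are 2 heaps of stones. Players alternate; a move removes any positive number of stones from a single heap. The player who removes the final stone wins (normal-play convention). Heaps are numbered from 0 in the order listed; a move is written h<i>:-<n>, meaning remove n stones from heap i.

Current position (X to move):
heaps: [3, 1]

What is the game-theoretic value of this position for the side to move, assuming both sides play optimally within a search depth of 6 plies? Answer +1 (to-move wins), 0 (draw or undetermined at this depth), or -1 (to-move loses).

value((3,1), X) = +1

p1 X@[(3,1)]: h0:-1[(2,1)]-1 h0:-2[(1,1)]+1* h0:-3[(0,1)]-1 h1:-1[(3,0)]-1
p2 O@[(1,1)]: h0:-1[(0,1)]-1* h1:-1[(1,0)]-1
p3 X@[(0,1)]: h1:-1[(0,0)]+1*
p4 O@[(0,0)] terminal -1; root [(3,1)] d6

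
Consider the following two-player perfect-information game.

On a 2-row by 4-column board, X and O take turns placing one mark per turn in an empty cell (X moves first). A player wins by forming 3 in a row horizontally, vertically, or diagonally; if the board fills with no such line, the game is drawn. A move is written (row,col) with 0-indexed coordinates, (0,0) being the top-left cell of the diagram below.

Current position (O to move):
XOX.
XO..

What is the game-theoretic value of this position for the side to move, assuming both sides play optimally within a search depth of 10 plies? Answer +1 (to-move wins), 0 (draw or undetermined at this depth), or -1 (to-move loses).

value(XOX./XO.., O) = 0

ply 1, O at XOX./XO.. | (0,3)=+0→XOXO/XO..*; (1,2)=+0→XOX./XOO.; (1,3)=+0→XOX./XO.O
ply 2, X at XOXO/XO.. | (1,2)=+0→XOXO/XOX.*; (1,3)=+0→XOXO/XO.X
ply 3, O at XOXO/XOX. | (1,3)=+0→XOXO/XOXO*
ply 4: XOXO/XOXO is terminal +0 (X); from XOX./XO.. depth 10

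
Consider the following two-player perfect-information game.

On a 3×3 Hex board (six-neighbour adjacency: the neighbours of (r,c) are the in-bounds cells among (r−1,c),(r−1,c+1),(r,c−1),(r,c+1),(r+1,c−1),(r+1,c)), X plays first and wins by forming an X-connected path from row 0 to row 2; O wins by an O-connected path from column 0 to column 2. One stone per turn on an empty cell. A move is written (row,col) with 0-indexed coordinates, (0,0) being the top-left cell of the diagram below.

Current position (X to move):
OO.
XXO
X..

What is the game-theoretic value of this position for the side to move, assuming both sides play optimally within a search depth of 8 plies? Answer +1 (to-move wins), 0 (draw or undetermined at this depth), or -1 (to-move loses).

value(OO./XXO/X.., X) = +1

p1 X@[OO./XXO/X..]: (0,2)[OOX/XXO/X..]+1* (2,1)[OO./XXO/XX.]-1 (2,2)[OO./XXO/X.X]-1
p2 O@[OOX/XXO/X..] terminal -1; root [OO./XXO/X..] d8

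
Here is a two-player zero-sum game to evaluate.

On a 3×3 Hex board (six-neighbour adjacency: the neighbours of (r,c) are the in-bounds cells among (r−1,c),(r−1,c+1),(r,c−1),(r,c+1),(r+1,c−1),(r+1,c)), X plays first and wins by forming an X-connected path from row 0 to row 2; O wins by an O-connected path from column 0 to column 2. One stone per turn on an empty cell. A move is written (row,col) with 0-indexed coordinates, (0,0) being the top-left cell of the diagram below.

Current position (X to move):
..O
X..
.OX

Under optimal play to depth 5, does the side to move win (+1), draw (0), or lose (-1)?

p1 X@[..O/X../.OX]: (0,0)[X.O/X../.OX]-1 (0,1)[.XO/X../.OX]-1 (1,1)[..O/XX./.OX]+1* (1,2)[..O/X.X/.OX]+1 (2,0)[..O/X../XOX]+1
p2 O@[..O/XX./.OX]: (0,0)[O.O/XX./.OX]-1* (0,1)[.OO/XX./.OX]-1 (1,2)[..O/XXO/.OX]-1 (2,0)[..O/XX./OOX]-1
p3 X@[O.O/XX./.OX]: (0,1)[OXO/XX./.OX]+1* (1,2)[O.O/XXX/.OX]-1 (2,0)[O.O/XX./XOX]-1
p4 O@[OXO/XX./.OX]: (1,2)[OXO/XXO/.OX]-1* (2,0)[OXO/XX./OOX]-1
p5 X@[OXO/XXO/.OX]: (2,0)[OXO/XXO/XOX]+1*
p6 O@[OXO/XXO/XOX] terminal -1; root [..O/X../.OX] d5

value(..O/X../.OX, X) = +1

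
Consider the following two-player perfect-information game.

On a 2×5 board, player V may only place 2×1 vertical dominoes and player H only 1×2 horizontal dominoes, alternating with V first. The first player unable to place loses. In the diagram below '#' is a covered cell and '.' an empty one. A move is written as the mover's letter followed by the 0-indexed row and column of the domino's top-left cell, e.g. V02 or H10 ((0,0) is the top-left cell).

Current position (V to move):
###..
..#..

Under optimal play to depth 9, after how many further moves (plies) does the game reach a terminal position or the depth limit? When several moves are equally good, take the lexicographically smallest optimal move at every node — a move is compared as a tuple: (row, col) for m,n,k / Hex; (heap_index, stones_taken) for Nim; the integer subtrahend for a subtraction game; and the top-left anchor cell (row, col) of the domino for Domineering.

p1 V@[###../..#..]: V03[####./..##.]+1* V04[###.#/..#.#]+1
p2 H@[####./..##.]: H10[####./####.]-1*
p3 V@[####./####.]: V04[#####/#####]+1*
p4 H@[#####/#####] terminal -1; root [###../..#..] d9

PV length from [###../..#..]: 3 plies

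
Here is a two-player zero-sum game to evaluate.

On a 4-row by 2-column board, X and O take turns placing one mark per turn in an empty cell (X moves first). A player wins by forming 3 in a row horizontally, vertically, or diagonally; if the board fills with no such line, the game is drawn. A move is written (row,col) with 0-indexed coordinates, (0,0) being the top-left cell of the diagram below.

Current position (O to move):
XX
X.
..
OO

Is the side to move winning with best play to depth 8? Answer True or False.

O winning at [XX/X./../OO]: False

[XX/X./../OO] O move#1: (1,1):-1/XX/XO/../OO, (2,0):+0/XX/X./O./OO*, (2,1):-1/XX/X./.O/OO
[XX/X./O./OO] X move#2: (1,1):+0/XX/XX/O./OO*, (2,1):+0/XX/X./OX/OO
[XX/XX/O./OO] O move#3: (2,1):+0/XX/XX/OO/OO*
[XX/XX/OO/OO] end (terminal +0, X#4); searched XX/X./../OO to 8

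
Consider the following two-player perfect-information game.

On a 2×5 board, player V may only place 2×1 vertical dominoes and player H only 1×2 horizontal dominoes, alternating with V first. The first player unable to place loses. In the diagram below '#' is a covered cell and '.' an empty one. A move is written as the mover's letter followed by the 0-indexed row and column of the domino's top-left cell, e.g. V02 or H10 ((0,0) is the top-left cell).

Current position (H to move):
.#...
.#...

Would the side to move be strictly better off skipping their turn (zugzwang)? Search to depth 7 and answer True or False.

zugzwang(.#.../.#..., H) = False

[.#.../.#...] H move#1: H02:-1/.###./.#...*, H03:-1/.#.##/.#..., H12:-1/.#.../.###., H13:-1/.#.../.#.##
[.###./.#...] V move#2: V00:-1/####./##..., V04:+1/.####/.#..#*
[.####/.#..#] H move#3: H12:-1/.####/.####*
[.####/.####] V move#4: V00:+1/#####/#####*
[#####/#####] end (terminal -1, H#5); searched .#.../.#... to 7
suppose H passes — search the same position with V to move:
pass> [.#.../.#...] V move#1: V00:-1/##.../##..., V02:-1/.##../.##.., V03:+1/.#.#./.#.#.*, V04:-1/.#..#/.#..#
pass> [.#.#./.#.#.] end (terminal -1, H#2); searched .#.../.#... to 7
for H: play -1, pass -1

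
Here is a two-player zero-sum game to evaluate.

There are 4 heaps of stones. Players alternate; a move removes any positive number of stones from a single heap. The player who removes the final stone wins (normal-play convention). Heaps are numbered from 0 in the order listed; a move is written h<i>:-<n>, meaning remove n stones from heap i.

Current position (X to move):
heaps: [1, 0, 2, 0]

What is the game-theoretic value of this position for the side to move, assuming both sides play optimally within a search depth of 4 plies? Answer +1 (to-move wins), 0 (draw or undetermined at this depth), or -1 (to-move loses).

value((1,0,2,0), X) = +1

p1 X@[(1,0,2,0)]: h0:-1[(0,0,2,0)]-1 h2:-1[(1,0,1,0)]+1* h2:-2[(1,0,0,0)]-1
p2 O@[(1,0,1,0)]: h0:-1[(0,0,1,0)]-1* h2:-1[(1,0,0,0)]-1
p3 X@[(0,0,1,0)]: h2:-1[(0,0,0,0)]+1*
p4 O@[(0,0,0,0)] terminal -1; root [(1,0,2,0)] d4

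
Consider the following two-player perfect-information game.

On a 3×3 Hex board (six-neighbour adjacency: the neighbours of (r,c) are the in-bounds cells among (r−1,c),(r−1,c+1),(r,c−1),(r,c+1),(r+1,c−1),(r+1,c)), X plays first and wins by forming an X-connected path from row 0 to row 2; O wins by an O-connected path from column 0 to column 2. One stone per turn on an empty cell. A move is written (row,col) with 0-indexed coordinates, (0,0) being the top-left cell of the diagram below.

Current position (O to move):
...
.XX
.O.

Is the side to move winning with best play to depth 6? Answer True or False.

ply 1, O at .../.XX/.O. | (0,0)=-1→O../.XX/.O.*; (0,1)=-1→.O./.XX/.O.; (0,2)=-1→..O/.XX/.O.; (1,0)=-1→.../OXX/.O.; (2,0)=-1→.../.XX/OO.; (2,2)=-1→.../.XX/.OO
ply 2, X at O../.XX/.O. | (0,1)=+1→OX./.XX/.O.*; (0,2)=+1→O.X/.XX/.O.; (1,0)=+1→O../XXX/.O.; (2,0)=+1→O../.XX/XO.; (2,2)=+1→O../.XX/.OX
ply 3, O at OX./.XX/.O. | (0,2)=-1→OXO/.XX/.O.*; (1,0)=-1→OX./OXX/.O.; (2,0)=-1→OX./.XX/OO.; (2,2)=-1→OX./.XX/.OO
ply 4, X at OXO/.XX/.O. | (1,0)=+1→OXO/XXX/.O.*; (2,0)=+1→OXO/.XX/XO.; (2,2)=+1→OXO/.XX/.OX
ply 5, O at OXO/XXX/.O. | (2,0)=-1→OXO/XXX/OO.*; (2,2)=-1→OXO/XXX/.OO
ply 6, X at OXO/XXX/OO. | (2,2)=+1→OXO/XXX/OOX*
ply 7: OXO/XXX/OOX is terminal -1 (O); from .../.XX/.O. depth 6

O winning at [.../.XX/.O.]: False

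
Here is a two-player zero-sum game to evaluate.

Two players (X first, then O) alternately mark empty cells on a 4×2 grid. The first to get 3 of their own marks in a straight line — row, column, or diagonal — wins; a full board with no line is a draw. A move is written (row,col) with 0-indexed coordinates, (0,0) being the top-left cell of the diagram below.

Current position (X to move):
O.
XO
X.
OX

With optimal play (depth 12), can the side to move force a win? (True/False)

ply 1, X at O./XO/X./OX | (0,1)=+0→OX/XO/X./OX*; (2,1)=+0→O./XO/XX/OX
ply 2, O at OX/XO/X./OX | (2,1)=+0→OX/XO/XO/OX*
ply 3: OX/XO/XO/OX is terminal +0 (X); from O./XO/X./OX depth 12

X winning at [O./XO/X./OX]: False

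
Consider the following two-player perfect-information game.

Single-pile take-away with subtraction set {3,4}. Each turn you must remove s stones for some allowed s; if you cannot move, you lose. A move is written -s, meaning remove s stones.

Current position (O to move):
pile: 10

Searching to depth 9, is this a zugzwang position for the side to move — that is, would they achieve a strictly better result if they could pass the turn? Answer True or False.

p1 O@[10]: -3[7]+1* -4[6]-1
p2 X@[7]: -3[4]-1* -4[3]-1
p3 O@[4]: -3[1]+1* -4[0]+1
p4 X@[1] terminal -1; root [10] d9
suppose O passes — search the same position with X to move:
pass> p1 X@[10]: -3[7]+1* -4[6]-1
pass> p2 O@[7]: -3[4]-1* -4[3]-1
pass> p3 X@[4]: -3[1]+1* -4[0]+1
pass> p4 O@[1] terminal -1; root [10] d9
for O: play +1, pass -1

zugzwang(10, O) = False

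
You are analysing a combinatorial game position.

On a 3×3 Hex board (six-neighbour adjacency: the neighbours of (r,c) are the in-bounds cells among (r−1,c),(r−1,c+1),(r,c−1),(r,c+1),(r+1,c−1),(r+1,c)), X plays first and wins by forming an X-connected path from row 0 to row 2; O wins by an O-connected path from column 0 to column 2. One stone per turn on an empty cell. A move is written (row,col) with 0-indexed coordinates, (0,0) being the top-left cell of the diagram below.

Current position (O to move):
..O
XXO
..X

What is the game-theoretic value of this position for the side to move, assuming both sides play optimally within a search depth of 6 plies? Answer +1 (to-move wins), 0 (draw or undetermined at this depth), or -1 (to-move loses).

[..O/XXO/..X] O move#1: (0,0):-1/O.O/XXO/..X*, (0,1):-1/.OO/XXO/..X, (2,0):-1/..O/XXO/O.X, (2,1):-1/..O/XXO/.OX
[O.O/XXO/..X] X move#2: (0,1):+1/OXO/XXO/..X*, (2,0):-1/O.O/XXO/X.X, (2,1):-1/O.O/XXO/.XX
[OXO/XXO/..X] O move#3: (2,0):-1/OXO/XXO/O.X*, (2,1):-1/OXO/XXO/.OX
[OXO/XXO/O.X] X move#4: (2,1):+1/OXO/XXO/OXX*
[OXO/XXO/OXX] end (terminal -1, O#5); searched ..O/XXO/..X to 6

value(..O/XXO/..X, O) = -1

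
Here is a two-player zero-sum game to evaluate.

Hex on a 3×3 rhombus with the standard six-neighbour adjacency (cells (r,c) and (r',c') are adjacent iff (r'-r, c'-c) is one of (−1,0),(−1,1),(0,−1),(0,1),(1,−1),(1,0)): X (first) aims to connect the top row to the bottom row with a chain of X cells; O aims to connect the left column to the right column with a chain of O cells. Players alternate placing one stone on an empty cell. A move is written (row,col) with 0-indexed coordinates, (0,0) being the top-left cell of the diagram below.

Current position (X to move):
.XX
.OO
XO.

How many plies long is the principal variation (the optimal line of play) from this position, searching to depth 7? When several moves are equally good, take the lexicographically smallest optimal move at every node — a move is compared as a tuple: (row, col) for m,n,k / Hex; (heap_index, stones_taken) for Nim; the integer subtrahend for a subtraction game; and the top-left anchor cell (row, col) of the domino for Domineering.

ply 1, X at .XX/.OO/XO. | (0,0)=-1→XXX/.OO/XO.; (1,0)=+1→.XX/XOO/XO.*; (2,2)=-1→.XX/.OO/XOX
ply 2: .XX/XOO/XO. is terminal -1 (O); from .XX/.OO/XO. depth 7

PV length from [.XX/.OO/XO.]: 1 ply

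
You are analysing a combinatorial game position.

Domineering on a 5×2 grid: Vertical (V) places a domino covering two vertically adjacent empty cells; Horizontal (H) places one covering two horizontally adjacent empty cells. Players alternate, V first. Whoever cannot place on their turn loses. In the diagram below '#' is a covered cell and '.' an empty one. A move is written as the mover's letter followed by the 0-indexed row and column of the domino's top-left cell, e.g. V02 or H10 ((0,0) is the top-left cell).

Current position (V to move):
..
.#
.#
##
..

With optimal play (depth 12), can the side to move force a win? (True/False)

p1 V@[../.#/.#/##/..]: V00[#./##/.#/##/..]-1* V10[../##/##/##/..]-1
p2 H@[#./##/.#/##/..]: H40[#./##/.#/##/##]+1*
p3 V@[#./##/.#/##/##] terminal -1; root [../.#/.#/##/..] d12

V winning at [../.#/.#/##/..]: False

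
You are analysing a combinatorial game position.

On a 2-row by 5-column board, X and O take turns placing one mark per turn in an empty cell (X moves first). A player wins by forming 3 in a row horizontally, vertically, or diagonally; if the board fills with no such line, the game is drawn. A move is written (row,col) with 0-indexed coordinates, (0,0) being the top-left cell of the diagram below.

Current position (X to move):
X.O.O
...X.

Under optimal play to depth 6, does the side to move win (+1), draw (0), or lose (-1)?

value(X.O.O/...X., X) = 0

ply 1, X at X.O.O/...X. | (0,1)=-1→XXO.O/...X.; (0,3)=+0→X.OXO/...X.*; (1,0)=-1→X.O.O/X..X.; (1,1)=-1→X.O.O/.X.X.; (1,2)=-1→X.O.O/..XX.; (1,4)=-1→X.O.O/...XX
ply 2, O at X.OXO/...X. | (0,1)=-1→XOOXO/...X.; (1,0)=-1→X.OXO/O..X.; (1,1)=+0→X.OXO/.O.X.*; (1,2)=+0→X.OXO/..OX.; (1,4)=+0→X.OXO/...XO
ply 3, X at X.OXO/.O.X. | (0,1)=+0→XXOXO/.O.X.*; (1,0)=+0→X.OXO/XO.X.; (1,2)=+0→X.OXO/.OXX.; (1,4)=+0→X.OXO/.O.XX
ply 4, O at XXOXO/.O.X. | (1,0)=+0→XXOXO/OO.X.*; (1,2)=+0→XXOXO/.OOX.; (1,4)=+0→XXOXO/.O.XO
ply 5, X at XXOXO/OO.X. | (1,2)=+0→XXOXO/OOXX.*; (1,4)=-1→XXOXO/OO.XX
ply 6, O at XXOXO/OOXX. | (1,4)=+0→XXOXO/OOXXO*
ply 7: XXOXO/OOXXO is terminal +0 (X); from X.O.O/...X. depth 6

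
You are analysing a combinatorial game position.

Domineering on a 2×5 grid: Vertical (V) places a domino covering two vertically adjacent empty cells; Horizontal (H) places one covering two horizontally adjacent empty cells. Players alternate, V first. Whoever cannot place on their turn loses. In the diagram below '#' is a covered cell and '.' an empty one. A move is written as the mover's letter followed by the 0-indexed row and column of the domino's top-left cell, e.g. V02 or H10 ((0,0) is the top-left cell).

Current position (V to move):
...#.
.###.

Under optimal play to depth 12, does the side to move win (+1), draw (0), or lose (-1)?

p1 V@[...#./.###.]: V00[#..#./####.]+1* V04[...##/.####]-1
p2 H@[#..#./####.]: H01[####./####.]-1*
p3 V@[####./####.]: V04[#####/#####]+1*
p4 H@[#####/#####] terminal -1; root [...#./.###.] d12

value(...#./.###., V) = +1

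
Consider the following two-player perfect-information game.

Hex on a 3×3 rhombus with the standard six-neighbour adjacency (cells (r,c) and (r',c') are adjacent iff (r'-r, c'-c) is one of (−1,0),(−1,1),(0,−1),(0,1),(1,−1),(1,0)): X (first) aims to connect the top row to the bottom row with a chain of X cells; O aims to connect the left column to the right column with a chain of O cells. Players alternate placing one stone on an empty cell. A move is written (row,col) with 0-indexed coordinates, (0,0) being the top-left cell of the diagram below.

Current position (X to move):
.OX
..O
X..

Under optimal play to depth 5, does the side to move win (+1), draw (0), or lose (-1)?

ply 1, X at .OX/..O/X.. | (0,0)=+1→XOX/..O/X..*; (1,0)=+1→.OX/X.O/X..; (1,1)=+1→.OX/.XO/X..; (2,1)=-1→.OX/..O/XX.; (2,2)=-1→.OX/..O/X.X
ply 2, O at XOX/..O/X.. | (1,0)=-1→XOX/O.O/X..*; (1,1)=-1→XOX/.OO/X..; (2,1)=-1→XOX/..O/XO.; (2,2)=-1→XOX/..O/X.O
ply 3, X at XOX/O.O/X.. | (1,1)=+1→XOX/OXO/X..*; (2,1)=-1→XOX/O.O/XX.; (2,2)=-1→XOX/O.O/X.X
ply 4: XOX/OXO/X.. is terminal -1 (O); from .OX/..O/X.. depth 5

value(.OX/..O/X.., X) = +1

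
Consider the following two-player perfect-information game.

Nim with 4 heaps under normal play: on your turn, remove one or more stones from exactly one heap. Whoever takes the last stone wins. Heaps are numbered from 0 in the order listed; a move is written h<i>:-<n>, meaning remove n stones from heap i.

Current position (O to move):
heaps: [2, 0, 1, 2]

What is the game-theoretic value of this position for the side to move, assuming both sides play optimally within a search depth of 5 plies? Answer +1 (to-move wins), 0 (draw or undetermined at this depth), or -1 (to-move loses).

value((2,0,1,2), O) = +1

ply 1, O at (2,0,1,2) | h0:-1=-1→(1,0,1,2); h0:-2=-1→(0,0,1,2); h2:-1=+1→(2,0,0,2)*; h3:-1=-1→(2,0,1,1); h3:-2=-1→(2,0,1,0)
ply 2, X at (2,0,0,2) | h0:-1=-1→(1,0,0,2)*; h0:-2=-1→(0,0,0,2); h3:-1=-1→(2,0,0,1); h3:-2=-1→(2,0,0,0)
ply 3, O at (1,0,0,2) | h0:-1=-1→(0,0,0,2); h3:-1=+1→(1,0,0,1)*; h3:-2=-1→(1,0,0,0)
ply 4, X at (1,0,0,1) | h0:-1=-1→(0,0,0,1)*; h3:-1=-1→(1,0,0,0)
ply 5, O at (0,0,0,1) | h3:-1=+1→(0,0,0,0)*
ply 6: (0,0,0,0) is terminal -1 (X); from (2,0,1,2) depth 5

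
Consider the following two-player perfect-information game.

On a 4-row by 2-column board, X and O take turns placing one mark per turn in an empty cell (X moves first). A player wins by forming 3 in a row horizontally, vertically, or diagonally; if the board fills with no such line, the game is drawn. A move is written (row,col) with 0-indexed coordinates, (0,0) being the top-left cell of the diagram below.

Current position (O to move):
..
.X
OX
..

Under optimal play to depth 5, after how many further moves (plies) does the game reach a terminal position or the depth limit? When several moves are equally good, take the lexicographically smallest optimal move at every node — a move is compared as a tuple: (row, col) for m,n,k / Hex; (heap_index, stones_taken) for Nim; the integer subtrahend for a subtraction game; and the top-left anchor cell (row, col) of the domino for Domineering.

PV length from [../.X/OX/..]: 2 plies

p1 O@[../.X/OX/..]: (0,0)[O./.X/OX/..]-1* (0,1)[.O/.X/OX/..]-1 (1,0)[../OX/OX/..]-1 (3,0)[../.X/OX/O.]-1 (3,1)[../.X/OX/.O]-1
p2 X@[O./.X/OX/..]: (0,1)[OX/.X/OX/..]+1* (1,0)[O./XX/OX/..]+1 (3,0)[O./.X/OX/X.]-1 (3,1)[O./.X/OX/.X]+1
p3 O@[OX/.X/OX/..] terminal -1; root [../.X/OX/..] d5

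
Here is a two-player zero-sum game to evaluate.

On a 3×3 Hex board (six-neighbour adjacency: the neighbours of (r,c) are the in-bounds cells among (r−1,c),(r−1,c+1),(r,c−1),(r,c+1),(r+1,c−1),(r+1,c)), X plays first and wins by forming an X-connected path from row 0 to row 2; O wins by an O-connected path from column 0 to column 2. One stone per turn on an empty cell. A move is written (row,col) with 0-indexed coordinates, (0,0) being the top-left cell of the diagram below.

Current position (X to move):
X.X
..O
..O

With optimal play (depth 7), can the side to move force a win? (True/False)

ply 1, X at X.X/..O/..O | (0,1)=-1→XXX/..O/..O; (1,0)=-1→X.X/X.O/..O; (1,1)=+1→X.X/.XO/..O*; (2,0)=+1→X.X/..O/X.O; (2,1)=-1→X.X/..O/.XO
ply 2, O at X.X/.XO/..O | (0,1)=-1→XOX/.XO/..O*; (1,0)=-1→X.X/OXO/..O; (2,0)=-1→X.X/.XO/O.O; (2,1)=-1→X.X/.XO/.OO
ply 3, X at XOX/.XO/..O | (1,0)=+1→XOX/XXO/..O*; (2,0)=+1→XOX/.XO/X.O; (2,1)=+1→XOX/.XO/.XO
ply 4, O at XOX/XXO/..O | (2,0)=-1→XOX/XXO/O.O*; (2,1)=-1→XOX/XXO/.OO
ply 5, X at XOX/XXO/O.O | (2,1)=+1→XOX/XXO/OXO*
ply 6: XOX/XXO/OXO is terminal -1 (O); from X.X/..O/..O depth 7

X winning at [X.X/..O/..O]: True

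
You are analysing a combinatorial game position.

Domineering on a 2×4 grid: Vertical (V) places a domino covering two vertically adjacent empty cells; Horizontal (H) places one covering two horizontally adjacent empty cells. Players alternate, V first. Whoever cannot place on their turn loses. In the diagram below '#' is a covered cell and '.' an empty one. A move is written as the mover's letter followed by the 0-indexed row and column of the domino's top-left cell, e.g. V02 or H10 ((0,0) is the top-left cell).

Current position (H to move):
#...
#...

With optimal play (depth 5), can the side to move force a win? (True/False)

H winning at [#.../#...]: True

ply 1, H at #.../#... | H01=+1→###./#...*; H02=+1→#.##/#...; H11=+1→#.../###.; H12=+1→#.../#.##
ply 2, V at ###./#... | V03=-1→####/#..#*
ply 3, H at ####/#..# | H11=+1→####/####*
ply 4: ####/#### is terminal -1 (V); from #.../#... depth 5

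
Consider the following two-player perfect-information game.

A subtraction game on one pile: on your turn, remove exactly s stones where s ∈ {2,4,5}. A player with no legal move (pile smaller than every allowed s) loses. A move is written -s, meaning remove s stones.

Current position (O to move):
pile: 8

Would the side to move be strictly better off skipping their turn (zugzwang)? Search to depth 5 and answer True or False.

zugzwang(8, O) = True

ply 1, O at 8 | -2=-1→6*; -4=-1→4; -5=-1→3
ply 2, X at 6 | -2=-1→4; -4=-1→2; -5=+1→1*
ply 3: 1 is terminal -1 (O); from 8 depth 5
pass branch (X moves first from the same position):
  | ply 1, X at 8 | -2=-1→6*; -4=-1→4; -5=-1→3
  | ply 2, O at 6 | -2=-1→4; -4=-1→2; -5=+1→1*
  | ply 3: 1 is terminal -1 (X); from 8 depth 5
O moving scores -1; O passing scores +1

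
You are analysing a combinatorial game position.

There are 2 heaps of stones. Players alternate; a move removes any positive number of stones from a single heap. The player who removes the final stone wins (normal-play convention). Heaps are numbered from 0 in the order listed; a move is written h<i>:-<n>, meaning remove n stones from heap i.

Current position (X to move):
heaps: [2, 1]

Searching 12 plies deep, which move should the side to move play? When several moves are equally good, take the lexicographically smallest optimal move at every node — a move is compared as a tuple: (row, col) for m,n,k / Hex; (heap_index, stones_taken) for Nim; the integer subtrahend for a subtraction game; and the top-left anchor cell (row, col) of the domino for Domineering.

ply 1, X at (2,1) | h0:-1=+1→(1,1)*; h0:-2=-1→(0,1); h1:-1=-1→(2,0)
ply 2, O at (1,1) | h0:-1=-1→(0,1)*; h1:-1=-1→(1,0)
ply 3, X at (0,1) | h1:-1=+1→(0,0)*
ply 4: (0,0) is terminal -1 (O); from (2,1) depth 12

X's best at [(2,1)]: h0:-1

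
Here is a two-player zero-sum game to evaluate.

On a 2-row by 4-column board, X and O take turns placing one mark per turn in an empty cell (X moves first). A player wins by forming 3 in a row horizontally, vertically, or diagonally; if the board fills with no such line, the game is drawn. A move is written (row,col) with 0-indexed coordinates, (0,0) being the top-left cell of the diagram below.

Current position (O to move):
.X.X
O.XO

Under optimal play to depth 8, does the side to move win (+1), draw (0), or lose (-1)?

[.X.X/O.XO] O move#1: (0,0):-1/OX.X/O.XO, (0,2):+0/.XOX/O.XO*, (1,1):-1/.X.X/OOXO
[.XOX/O.XO] X move#2: (0,0):+0/XXOX/O.XO*, (1,1):+0/.XOX/OXXO
[XXOX/O.XO] O move#3: (1,1):+0/XXOX/OOXO*
[XXOX/OOXO] end (terminal +0, X#4); searched .X.X/O.XO to 8

value(.X.X/O.XO, O) = 0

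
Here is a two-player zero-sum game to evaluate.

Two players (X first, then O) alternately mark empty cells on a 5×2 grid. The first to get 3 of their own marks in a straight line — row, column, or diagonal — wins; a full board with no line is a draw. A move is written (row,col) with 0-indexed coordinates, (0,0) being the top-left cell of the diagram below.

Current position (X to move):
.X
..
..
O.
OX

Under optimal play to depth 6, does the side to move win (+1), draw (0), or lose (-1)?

ply 1, X at .X/../../O./OX | (0,0)=-1→XX/../../O./OX; (1,0)=-1→.X/X./../O./OX; (1,1)=-1→.X/.X/../O./OX; (2,0)=+0→.X/../X./O./OX*; (2,1)=-1→.X/../.X/O./OX; (3,1)=-1→.X/../../OX/OX
ply 2, O at .X/../X./O./OX | (0,0)=-1→OX/../X./O./OX; (1,0)=-1→.X/O./X./O./OX; (1,1)=+0→.X/.O/X./O./OX*; (2,1)=+0→.X/../XO/O./OX; (3,1)=+0→.X/../X./OO/OX
ply 3, X at .X/.O/X./O./OX | (0,0)=+0→XX/.O/X./O./OX*; (1,0)=+0→.X/XO/X./O./OX; (2,1)=+0→.X/.O/XX/O./OX; (3,1)=+0→.X/.O/X./OX/OX
ply 4, O at XX/.O/X./O./OX | (1,0)=+0→XX/OO/X./O./OX*; (2,1)=-1→XX/.O/XO/O./OX; (3,1)=-1→XX/.O/X./OO/OX
ply 5, X at XX/OO/X./O./OX | (2,1)=+0→XX/OO/XX/O./OX*; (3,1)=+0→XX/OO/X./OX/OX
ply 6, O at XX/OO/XX/O./OX | (3,1)=+0→XX/OO/XX/OO/OX*
ply 7: XX/OO/XX/OO/OX is terminal +0 (X); from .X/../../O./OX depth 6

value(.X/../../O./OX, X) = 0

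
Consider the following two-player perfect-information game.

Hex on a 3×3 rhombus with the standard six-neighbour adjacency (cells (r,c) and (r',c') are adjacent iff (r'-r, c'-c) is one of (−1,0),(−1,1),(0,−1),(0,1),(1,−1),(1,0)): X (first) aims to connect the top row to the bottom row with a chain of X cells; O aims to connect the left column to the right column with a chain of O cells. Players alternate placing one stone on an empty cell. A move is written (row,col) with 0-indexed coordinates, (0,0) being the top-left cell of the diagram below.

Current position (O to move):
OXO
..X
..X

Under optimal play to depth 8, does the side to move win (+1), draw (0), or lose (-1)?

p1 O@[OXO/..X/..X]: (1,0)[OXO/O.X/..X]-1 (1,1)[OXO/.OX/..X]+1* (2,0)[OXO/..X/O.X]-1 (2,1)[OXO/..X/.OX]-1
p2 X@[OXO/.OX/..X]: (1,0)[OXO/XOX/..X]-1* (2,0)[OXO/.OX/X.X]-1 (2,1)[OXO/.OX/.XX]-1
p3 O@[OXO/XOX/..X]: (2,0)[OXO/XOX/O.X]+1* (2,1)[OXO/XOX/.OX]-1
p4 X@[OXO/XOX/O.X] terminal -1; root [OXO/..X/..X] d8

value(OXO/..X/..X, O) = +1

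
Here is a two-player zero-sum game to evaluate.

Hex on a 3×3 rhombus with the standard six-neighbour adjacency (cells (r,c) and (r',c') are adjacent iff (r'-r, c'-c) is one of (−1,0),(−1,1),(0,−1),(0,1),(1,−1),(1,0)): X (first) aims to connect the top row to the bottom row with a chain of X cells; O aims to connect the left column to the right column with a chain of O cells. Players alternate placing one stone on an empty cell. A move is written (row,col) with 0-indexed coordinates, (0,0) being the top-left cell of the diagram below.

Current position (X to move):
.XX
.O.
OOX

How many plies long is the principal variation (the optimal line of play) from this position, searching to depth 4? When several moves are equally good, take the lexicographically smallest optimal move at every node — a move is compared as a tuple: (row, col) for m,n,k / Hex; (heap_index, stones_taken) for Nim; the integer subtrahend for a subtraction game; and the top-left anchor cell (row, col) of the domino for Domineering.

p1 X@[.XX/.O./OOX]: (0,0)[XXX/.O./OOX]-1 (1,0)[.XX/XO./OOX]-1 (1,2)[.XX/.OX/OOX]+1*
p2 O@[.XX/.OX/OOX] terminal -1; root [.XX/.O./OOX] d4

PV length from [.XX/.O./OOX]: 1 ply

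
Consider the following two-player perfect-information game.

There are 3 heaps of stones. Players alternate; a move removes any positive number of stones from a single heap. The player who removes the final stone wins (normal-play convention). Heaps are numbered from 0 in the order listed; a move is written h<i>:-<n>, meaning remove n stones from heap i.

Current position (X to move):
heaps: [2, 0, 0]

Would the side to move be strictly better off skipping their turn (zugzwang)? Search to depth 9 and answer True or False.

zugzwang((2,0,0), X) = False

[(2,0,0)] X move#1: h0:-1:-1/(1,0,0), h0:-2:+1/(0,0,0)*
[(0,0,0)] end (terminal -1, O#2); searched (2,0,0) to 9
pass branch (O moves first from the same position):
  | [(2,0,0)] O move#1: h0:-1:-1/(1,0,0), h0:-2:+1/(0,0,0)*
  | [(0,0,0)] end (terminal -1, X#2); searched (2,0,0) to 9
X moving scores +1; X passing scores -1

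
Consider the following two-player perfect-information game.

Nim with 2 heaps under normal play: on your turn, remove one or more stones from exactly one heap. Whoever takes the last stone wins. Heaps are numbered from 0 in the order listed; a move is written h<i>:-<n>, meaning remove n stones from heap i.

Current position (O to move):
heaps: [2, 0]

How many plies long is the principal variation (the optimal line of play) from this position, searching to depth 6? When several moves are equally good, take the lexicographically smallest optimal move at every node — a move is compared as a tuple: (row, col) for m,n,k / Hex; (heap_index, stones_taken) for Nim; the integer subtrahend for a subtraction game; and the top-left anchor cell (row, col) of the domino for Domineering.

[(2,0)] O move#1: h0:-1:-1/(1,0), h0:-2:+1/(0,0)*
[(0,0)] end (terminal -1, X#2); searched (2,0) to 6

PV length from [(2,0)]: 1 ply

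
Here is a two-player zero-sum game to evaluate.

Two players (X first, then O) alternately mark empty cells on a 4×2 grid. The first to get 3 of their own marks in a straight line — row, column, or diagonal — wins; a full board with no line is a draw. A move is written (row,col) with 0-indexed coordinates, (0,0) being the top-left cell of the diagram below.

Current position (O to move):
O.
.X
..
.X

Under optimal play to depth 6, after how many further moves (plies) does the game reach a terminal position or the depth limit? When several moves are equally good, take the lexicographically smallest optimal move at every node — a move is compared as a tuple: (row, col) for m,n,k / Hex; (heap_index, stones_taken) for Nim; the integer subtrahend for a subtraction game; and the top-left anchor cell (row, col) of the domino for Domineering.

PV length from [O./.X/../.X]: 5 plies

[O./.X/../.X] O move#1: (0,1):-1/OO/.X/../.X, (1,0):-1/O./OX/../.X, (2,0):-1/O./.X/O./.X, (2,1):+0/O./.X/.O/.X*, (3,0):-1/O./.X/../OX
[O./.X/.O/.X] X move#2: (0,1):+0/OX/.X/.O/.X*, (1,0):+0/O./XX/.O/.X, (2,0):+0/O./.X/XO/.X, (3,0):+0/O./.X/.O/XX
[OX/.X/.O/.X] O move#3: (1,0):+0/OX/OX/.O/.X*, (2,0):+0/OX/.X/OO/.X, (3,0):+0/OX/.X/.O/OX
[OX/OX/.O/.X] X move#4: (2,0):+0/OX/OX/XO/.X*, (3,0):-1/OX/OX/.O/XX
[OX/OX/XO/.X] O move#5: (3,0):+0/OX/OX/XO/OX*
[OX/OX/XO/OX] end (terminal +0, X#6); searched O./.X/../.X to 6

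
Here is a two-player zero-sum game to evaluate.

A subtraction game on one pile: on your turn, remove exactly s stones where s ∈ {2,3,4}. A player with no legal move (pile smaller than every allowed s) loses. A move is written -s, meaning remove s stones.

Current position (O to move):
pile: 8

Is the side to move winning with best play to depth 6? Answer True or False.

ply 1, O at 8 | -2=+1→6*; -3=-1→5; -4=-1→4
ply 2, X at 6 | -2=-1→4*; -3=-1→3; -4=-1→2
ply 3, O at 4 | -2=-1→2; -3=+1→1*; -4=+1→0
ply 4: 1 is terminal -1 (X); from 8 depth 6

O winning at [8]: True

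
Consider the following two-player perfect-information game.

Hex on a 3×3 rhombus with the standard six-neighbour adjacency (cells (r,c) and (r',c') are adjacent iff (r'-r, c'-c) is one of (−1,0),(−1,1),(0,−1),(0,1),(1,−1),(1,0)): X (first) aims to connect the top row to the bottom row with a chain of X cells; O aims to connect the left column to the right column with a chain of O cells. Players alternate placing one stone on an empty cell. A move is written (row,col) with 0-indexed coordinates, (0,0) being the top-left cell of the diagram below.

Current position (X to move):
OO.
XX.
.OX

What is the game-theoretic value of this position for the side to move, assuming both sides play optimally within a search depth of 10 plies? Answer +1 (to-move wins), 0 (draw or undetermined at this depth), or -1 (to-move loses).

[OO./XX./.OX] X move#1: (0,2):+1/OOX/XX./.OX*, (1,2):-1/OO./XXX/.OX, (2,0):-1/OO./XX./XOX
[OOX/XX./.OX] O move#2: (1,2):-1/OOX/XXO/.OX*, (2,0):-1/OOX/XX./OOX
[OOX/XXO/.OX] X move#3: (2,0):+1/OOX/XXO/XOX*
[OOX/XXO/XOX] end (terminal -1, O#4); searched OO./XX./.OX to 10

value(OO./XX./.OX, X) = +1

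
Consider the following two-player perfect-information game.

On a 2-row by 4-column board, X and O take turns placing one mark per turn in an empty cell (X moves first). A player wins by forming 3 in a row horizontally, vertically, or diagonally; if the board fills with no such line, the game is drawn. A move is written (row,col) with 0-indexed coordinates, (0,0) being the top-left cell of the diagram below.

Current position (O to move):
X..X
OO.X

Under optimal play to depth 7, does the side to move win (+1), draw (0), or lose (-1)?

[X..X/OO.X] O move#1: (0,1):+0/XO.X/OO.X, (0,2):+0/X.OX/OO.X, (1,2):+1/X..X/OOOX*
[X..X/OOOX] end (terminal -1, X#2); searched X..X/OO.X to 7

value(X..X/OO.X, O) = +1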